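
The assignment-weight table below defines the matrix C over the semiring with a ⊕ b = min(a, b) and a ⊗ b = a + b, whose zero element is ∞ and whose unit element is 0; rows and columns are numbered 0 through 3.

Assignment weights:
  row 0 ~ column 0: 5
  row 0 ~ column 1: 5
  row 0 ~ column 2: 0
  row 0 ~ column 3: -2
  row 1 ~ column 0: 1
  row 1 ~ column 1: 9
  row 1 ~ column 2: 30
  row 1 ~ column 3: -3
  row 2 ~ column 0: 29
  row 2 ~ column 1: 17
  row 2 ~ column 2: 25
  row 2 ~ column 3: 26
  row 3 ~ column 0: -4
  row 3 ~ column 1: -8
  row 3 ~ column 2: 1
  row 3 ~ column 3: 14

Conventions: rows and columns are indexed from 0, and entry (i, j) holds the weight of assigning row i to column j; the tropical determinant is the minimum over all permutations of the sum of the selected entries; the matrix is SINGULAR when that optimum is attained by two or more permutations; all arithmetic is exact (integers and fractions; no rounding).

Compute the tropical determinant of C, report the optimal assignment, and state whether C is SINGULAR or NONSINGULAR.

σ = (0, 1, 2, 3): 5 + 9 + 25 + 14 = 53
σ = (0, 1, 3, 2): 5 + 9 + 26 + 1 = 41
σ = (0, 2, 1, 3): 5 + 30 + 17 + 14 = 66
σ = (0, 2, 3, 1): 5 + 30 + 26 + (-8) = 53
σ = (0, 3, 1, 2): 5 + (-3) + 17 + 1 = 20
σ = (0, 3, 2, 1): 5 + (-3) + 25 + (-8) = 19
σ = (1, 0, 2, 3): 5 + 1 + 25 + 14 = 45
σ = (1, 0, 3, 2): 5 + 1 + 26 + 1 = 33
σ = (1, 2, 0, 3): 5 + 30 + 29 + 14 = 78
σ = (1, 2, 3, 0): 5 + 30 + 26 + (-4) = 57
σ = (1, 3, 0, 2): 5 + (-3) + 29 + 1 = 32
σ = (1, 3, 2, 0): 5 + (-3) + 25 + (-4) = 23
σ = (2, 0, 1, 3): 0 + 1 + 17 + 14 = 32
σ = (2, 0, 3, 1): 0 + 1 + 26 + (-8) = 19
σ = (2, 1, 0, 3): 0 + 9 + 29 + 14 = 52
σ = (2, 1, 3, 0): 0 + 9 + 26 + (-4) = 31
σ = (2, 3, 0, 1): 0 + (-3) + 29 + (-8) = 18
σ = (2, 3, 1, 0): 0 + (-3) + 17 + (-4) = 10
σ = (3, 0, 1, 2): (-2) + 1 + 17 + 1 = 17
σ = (3, 0, 2, 1): (-2) + 1 + 25 + (-8) = 16
σ = (3, 1, 0, 2): (-2) + 9 + 29 + 1 = 37
σ = (3, 1, 2, 0): (-2) + 9 + 25 + (-4) = 28
σ = (3, 2, 0, 1): (-2) + 30 + 29 + (-8) = 49
σ = (3, 2, 1, 0): (-2) + 30 + 17 + (-4) = 41
Optimal value attained by: σ = (2, 3, 1, 0).
Answer: det⊕(C) = 10; verdict: NONSINGULAR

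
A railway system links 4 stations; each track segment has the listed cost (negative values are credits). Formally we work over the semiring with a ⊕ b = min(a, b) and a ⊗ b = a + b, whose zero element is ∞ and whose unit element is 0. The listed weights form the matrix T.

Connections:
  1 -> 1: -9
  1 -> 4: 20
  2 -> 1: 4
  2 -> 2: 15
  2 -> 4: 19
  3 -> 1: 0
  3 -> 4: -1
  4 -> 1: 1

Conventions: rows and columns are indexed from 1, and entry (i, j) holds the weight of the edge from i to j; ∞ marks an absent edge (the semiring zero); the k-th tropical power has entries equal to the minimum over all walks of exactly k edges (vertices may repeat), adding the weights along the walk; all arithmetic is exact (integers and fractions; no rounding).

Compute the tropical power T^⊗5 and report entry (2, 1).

T^⊗2:
  [-18, ∞, ∞, 11]
  [-5, 30, ∞, 24]
  [-9, ∞, ∞, 20]
  [-8, ∞, ∞, 21]
T^⊗3:
  [-27, ∞, ∞, 2]
  [-14, 45, ∞, 15]
  [-18, ∞, ∞, 11]
  [-17, ∞, ∞, 12]
T^⊗4:
  [-36, ∞, ∞, -7]
  [-23, 60, ∞, 6]
  [-27, ∞, ∞, 2]
  [-26, ∞, ∞, 3]
T^⊗5:
  [-45, ∞, ∞, -16]
  [-32, 75, ∞, -3]
  [-36, ∞, ∞, -7]
  [-35, ∞, ∞, -6]
Key observation: the optimum is the walk 2->1->1->1->1->1, with weight 4 + (-9) + (-9) + (-9) + (-9) = -32.
Optimal value attained by: walk 2->1->1->1->1->1.
Answer: (T^⊗5)[2][1] = -32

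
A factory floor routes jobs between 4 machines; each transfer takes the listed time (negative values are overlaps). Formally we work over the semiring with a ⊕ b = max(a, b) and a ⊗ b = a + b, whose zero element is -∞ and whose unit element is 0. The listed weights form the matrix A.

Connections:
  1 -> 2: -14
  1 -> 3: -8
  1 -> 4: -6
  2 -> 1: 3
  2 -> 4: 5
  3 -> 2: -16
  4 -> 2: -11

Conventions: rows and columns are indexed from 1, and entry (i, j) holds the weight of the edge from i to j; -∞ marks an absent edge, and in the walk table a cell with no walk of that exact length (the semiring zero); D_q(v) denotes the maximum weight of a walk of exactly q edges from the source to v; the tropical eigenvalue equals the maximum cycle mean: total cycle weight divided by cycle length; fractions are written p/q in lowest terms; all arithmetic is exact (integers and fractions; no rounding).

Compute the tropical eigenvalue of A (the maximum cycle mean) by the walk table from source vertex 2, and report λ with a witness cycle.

q=0: [-∞, 0, -∞, -∞]
q=1: [3, -∞, -∞, 5]
q=2: [-∞, -6, -5, -3]
q=3: [-3, -14, -∞, -1]
q=4: [-11, -12, -11, -9]
Optimal cycle mean attained by: cycle 2->4->2, total 5 + (-11), length 2.
Answer: λ = -3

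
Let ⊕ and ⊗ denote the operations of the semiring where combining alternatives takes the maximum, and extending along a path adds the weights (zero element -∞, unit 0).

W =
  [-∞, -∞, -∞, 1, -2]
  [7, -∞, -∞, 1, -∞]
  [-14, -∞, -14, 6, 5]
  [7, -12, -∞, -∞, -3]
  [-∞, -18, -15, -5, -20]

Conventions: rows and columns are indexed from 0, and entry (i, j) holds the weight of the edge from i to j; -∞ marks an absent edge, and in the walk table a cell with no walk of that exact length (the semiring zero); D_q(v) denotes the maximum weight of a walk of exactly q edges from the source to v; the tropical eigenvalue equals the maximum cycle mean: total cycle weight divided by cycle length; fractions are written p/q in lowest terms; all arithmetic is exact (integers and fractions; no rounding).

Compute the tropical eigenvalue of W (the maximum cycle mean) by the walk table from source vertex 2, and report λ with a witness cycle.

q=0: [-∞, -∞, 0, -∞, -∞]
q=1: [-14, -∞, -14, 6, 5]
q=2: [13, -6, -10, 0, 3]
q=3: [7, -12, -12, 14, 11]
q=4: [21, 2, -4, 8, 11]
q=5: [15, -4, -4, 22, 19]
Optimal cycle mean attained by: cycle 0->3->0, total 1 + 7, length 2.
Answer: λ = 4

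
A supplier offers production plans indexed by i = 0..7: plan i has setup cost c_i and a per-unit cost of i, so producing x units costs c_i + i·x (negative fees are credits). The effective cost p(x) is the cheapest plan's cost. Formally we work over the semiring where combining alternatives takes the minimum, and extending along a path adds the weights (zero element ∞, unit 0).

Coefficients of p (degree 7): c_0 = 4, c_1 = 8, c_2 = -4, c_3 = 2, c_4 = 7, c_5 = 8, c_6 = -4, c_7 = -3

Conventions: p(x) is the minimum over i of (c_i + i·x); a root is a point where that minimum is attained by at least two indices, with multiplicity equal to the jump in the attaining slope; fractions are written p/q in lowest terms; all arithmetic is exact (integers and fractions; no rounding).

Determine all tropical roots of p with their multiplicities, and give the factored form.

hull edge (i=0, c=4) to (i=2, c=-4): slope -4, span 2
hull edge (i=2, c=-4) to (i=6, c=-4): slope 0, span 4
hull edge (i=6, c=-4) to (i=7, c=-3): slope 1, span 1
Factored form: p(x) = -3 ⊗ (x ⊕ (-1)) ⊗ (x ⊕ 0) ⊗ (x ⊕ 0) ⊗ (x ⊕ 0) ⊗ (x ⊕ 0) ⊗ (x ⊕ 4) ⊗ (x ⊕ 4)
Answer: roots = -1 (mult 1), 0 (mult 4), 4 (mult 2)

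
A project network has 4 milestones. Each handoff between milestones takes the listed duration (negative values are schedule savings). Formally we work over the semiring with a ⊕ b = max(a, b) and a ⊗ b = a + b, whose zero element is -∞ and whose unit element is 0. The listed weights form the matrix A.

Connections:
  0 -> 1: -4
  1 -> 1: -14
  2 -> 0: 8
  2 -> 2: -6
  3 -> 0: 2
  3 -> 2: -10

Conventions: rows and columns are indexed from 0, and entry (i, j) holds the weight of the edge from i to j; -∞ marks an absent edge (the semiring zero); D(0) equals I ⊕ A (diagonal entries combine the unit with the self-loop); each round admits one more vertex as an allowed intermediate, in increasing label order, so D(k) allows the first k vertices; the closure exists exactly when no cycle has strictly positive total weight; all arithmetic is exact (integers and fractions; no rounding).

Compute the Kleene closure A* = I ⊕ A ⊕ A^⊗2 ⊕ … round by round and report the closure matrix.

D(0):
  [0, -4, -∞, -∞]
  [-∞, 0, -∞, -∞]
  [8, -∞, 0, -∞]
  [2, -∞, -10, 0]
D(1):
  [0, -4, -∞, -∞]
  [-∞, 0, -∞, -∞]
  [8, 4, 0, -∞]
  [2, -2, -10, 0]
D(2):
  [0, -4, -∞, -∞]
  [-∞, 0, -∞, -∞]
  [8, 4, 0, -∞]
  [2, -2, -10, 0]
D(3):
  [0, -4, -∞, -∞]
  [-∞, 0, -∞, -∞]
  [8, 4, 0, -∞]
  [2, -2, -10, 0]
D(4):
  [0, -4, -∞, -∞]
  [-∞, 0, -∞, -∞]
  [8, 4, 0, -∞]
  [2, -2, -10, 0]
Answer: A* = [[0, -4, -∞, -∞], [-∞, 0, -∞, -∞], [8, 4, 0, -∞], [2, -2, -10, 0]]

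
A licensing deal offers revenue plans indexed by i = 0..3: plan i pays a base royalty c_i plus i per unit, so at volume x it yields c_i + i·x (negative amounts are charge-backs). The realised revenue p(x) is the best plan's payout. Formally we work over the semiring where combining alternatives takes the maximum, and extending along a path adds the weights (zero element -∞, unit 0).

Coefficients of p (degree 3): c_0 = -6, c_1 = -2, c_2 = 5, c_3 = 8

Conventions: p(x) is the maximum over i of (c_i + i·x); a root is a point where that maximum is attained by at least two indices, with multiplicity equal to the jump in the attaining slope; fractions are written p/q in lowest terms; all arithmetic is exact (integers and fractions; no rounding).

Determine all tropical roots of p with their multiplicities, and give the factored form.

hull edge (i=0, c=-6) to (i=2, c=5): slope 11/2, span 2
hull edge (i=2, c=5) to (i=3, c=8): slope 3, span 1
Factored form: p(x) = 8 ⊗ (x ⊕ (-11/2)) ⊗ (x ⊕ (-11/2)) ⊗ (x ⊕ (-3))
Answer: roots = -11/2 (mult 2), -3 (mult 1)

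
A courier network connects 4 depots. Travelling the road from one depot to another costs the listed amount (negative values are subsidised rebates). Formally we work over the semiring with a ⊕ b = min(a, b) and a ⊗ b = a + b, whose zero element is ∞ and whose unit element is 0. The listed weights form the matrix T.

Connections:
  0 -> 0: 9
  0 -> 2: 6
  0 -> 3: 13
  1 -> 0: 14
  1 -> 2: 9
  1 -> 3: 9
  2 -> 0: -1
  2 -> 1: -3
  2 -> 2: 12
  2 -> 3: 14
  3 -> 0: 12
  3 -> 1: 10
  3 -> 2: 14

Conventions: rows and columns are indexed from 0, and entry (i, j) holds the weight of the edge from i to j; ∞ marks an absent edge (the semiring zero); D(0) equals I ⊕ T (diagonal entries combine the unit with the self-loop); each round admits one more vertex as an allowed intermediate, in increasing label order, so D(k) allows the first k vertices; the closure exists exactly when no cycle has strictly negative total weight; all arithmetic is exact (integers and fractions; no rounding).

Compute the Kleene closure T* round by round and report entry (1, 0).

D(0):
  [0, ∞, 6, 13]
  [14, 0, 9, 9]
  [-1, -3, 0, 14]
  [12, 10, 14, 0]
D(1):
  [0, ∞, 6, 13]
  [14, 0, 9, 9]
  [-1, -3, 0, 12]
  [12, 10, 14, 0]
D(2):
  [0, ∞, 6, 13]
  [14, 0, 9, 9]
  [-1, -3, 0, 6]
  [12, 10, 14, 0]
D(3):
  [0, 3, 6, 12]
  [8, 0, 9, 9]
  [-1, -3, 0, 6]
  [12, 10, 14, 0]
D(4):
  [0, 3, 6, 12]
  [8, 0, 9, 9]
  [-1, -3, 0, 6]
  [12, 10, 14, 0]
Answer: T*[1][0] = 8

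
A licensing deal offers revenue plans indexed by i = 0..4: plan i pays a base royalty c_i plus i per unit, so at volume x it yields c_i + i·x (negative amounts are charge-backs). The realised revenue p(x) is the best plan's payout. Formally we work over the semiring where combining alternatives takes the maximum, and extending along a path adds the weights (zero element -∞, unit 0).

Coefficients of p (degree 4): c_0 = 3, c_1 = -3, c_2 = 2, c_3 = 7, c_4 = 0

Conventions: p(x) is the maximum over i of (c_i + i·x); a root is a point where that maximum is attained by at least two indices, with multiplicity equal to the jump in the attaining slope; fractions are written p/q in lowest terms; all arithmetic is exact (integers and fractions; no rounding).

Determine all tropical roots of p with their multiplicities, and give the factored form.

hull edge (i=0, c=3) to (i=3, c=7): slope 4/3, span 3
hull edge (i=3, c=7) to (i=4, c=0): slope -7, span 1
Factored form: p(x) = 0 ⊗ (x ⊕ (-4/3)) ⊗ (x ⊕ (-4/3)) ⊗ (x ⊕ (-4/3)) ⊗ (x ⊕ 7)
Answer: roots = -4/3 (mult 3), 7 (mult 1)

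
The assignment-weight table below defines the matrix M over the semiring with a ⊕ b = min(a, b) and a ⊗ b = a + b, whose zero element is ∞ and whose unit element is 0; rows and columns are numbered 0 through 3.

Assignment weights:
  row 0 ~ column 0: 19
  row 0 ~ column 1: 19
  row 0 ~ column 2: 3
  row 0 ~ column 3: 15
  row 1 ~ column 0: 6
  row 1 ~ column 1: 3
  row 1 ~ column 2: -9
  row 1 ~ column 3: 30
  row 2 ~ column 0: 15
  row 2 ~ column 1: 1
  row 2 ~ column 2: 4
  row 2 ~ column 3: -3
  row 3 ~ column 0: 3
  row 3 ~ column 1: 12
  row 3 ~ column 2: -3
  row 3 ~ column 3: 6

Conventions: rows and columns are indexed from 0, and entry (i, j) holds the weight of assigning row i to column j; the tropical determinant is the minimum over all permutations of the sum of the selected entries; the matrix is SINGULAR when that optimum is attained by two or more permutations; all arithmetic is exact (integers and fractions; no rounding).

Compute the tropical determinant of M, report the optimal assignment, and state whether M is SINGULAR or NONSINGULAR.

σ = (0, 1, 2, 3): 19 + 3 + 4 + 6 = 32
σ = (0, 1, 3, 2): 19 + 3 + (-3) + (-3) = 16
σ = (0, 2, 1, 3): 19 + (-9) + 1 + 6 = 17
σ = (0, 2, 3, 1): 19 + (-9) + (-3) + 12 = 19
σ = (0, 3, 1, 2): 19 + 30 + 1 + (-3) = 47
σ = (0, 3, 2, 1): 19 + 30 + 4 + 12 = 65
σ = (1, 0, 2, 3): 19 + 6 + 4 + 6 = 35
σ = (1, 0, 3, 2): 19 + 6 + (-3) + (-3) = 19
σ = (1, 2, 0, 3): 19 + (-9) + 15 + 6 = 31
σ = (1, 2, 3, 0): 19 + (-9) + (-3) + 3 = 10
σ = (1, 3, 0, 2): 19 + 30 + 15 + (-3) = 61
σ = (1, 3, 2, 0): 19 + 30 + 4 + 3 = 56
σ = (2, 0, 1, 3): 3 + 6 + 1 + 6 = 16
σ = (2, 0, 3, 1): 3 + 6 + (-3) + 12 = 18
σ = (2, 1, 0, 3): 3 + 3 + 15 + 6 = 27
σ = (2, 1, 3, 0): 3 + 3 + (-3) + 3 = 6
σ = (2, 3, 0, 1): 3 + 30 + 15 + 12 = 60
σ = (2, 3, 1, 0): 3 + 30 + 1 + 3 = 37
σ = (3, 0, 1, 2): 15 + 6 + 1 + (-3) = 19
σ = (3, 0, 2, 1): 15 + 6 + 4 + 12 = 37
σ = (3, 1, 0, 2): 15 + 3 + 15 + (-3) = 30
σ = (3, 1, 2, 0): 15 + 3 + 4 + 3 = 25
σ = (3, 2, 0, 1): 15 + (-9) + 15 + 12 = 33
σ = (3, 2, 1, 0): 15 + (-9) + 1 + 3 = 10
Optimal value attained by: σ = (2, 1, 3, 0).
Answer: det⊕(M) = 6; verdict: NONSINGULAR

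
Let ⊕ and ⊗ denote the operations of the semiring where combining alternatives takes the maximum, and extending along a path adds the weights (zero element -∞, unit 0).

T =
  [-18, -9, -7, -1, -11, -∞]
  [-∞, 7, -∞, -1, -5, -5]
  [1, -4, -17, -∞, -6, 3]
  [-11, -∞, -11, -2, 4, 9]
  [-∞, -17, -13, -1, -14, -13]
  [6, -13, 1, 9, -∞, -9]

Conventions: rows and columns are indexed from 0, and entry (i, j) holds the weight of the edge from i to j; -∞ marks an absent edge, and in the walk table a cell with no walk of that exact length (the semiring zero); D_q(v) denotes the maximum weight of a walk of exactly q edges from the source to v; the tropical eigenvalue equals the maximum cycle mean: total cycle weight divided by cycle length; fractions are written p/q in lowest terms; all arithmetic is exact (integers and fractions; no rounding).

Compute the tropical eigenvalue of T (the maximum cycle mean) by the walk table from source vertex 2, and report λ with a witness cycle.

q=0: [-∞, -∞, 0, -∞, -∞, -∞]
q=1: [1, -4, -17, -∞, -6, 3]
q=2: [9, 3, 4, 12, -9, -6]
q=3: [5, 10, 2, 10, 16, 21]
q=4: [27, 17, 22, 30, 14, 19]
q=5: [25, 24, 20, 28, 34, 39]
q=6: [45, 31, 40, 48, 32, 37]
Optimal cycle mean attained by: cycle 3->5->3, total 9 + 9, length 2.
Answer: λ = 9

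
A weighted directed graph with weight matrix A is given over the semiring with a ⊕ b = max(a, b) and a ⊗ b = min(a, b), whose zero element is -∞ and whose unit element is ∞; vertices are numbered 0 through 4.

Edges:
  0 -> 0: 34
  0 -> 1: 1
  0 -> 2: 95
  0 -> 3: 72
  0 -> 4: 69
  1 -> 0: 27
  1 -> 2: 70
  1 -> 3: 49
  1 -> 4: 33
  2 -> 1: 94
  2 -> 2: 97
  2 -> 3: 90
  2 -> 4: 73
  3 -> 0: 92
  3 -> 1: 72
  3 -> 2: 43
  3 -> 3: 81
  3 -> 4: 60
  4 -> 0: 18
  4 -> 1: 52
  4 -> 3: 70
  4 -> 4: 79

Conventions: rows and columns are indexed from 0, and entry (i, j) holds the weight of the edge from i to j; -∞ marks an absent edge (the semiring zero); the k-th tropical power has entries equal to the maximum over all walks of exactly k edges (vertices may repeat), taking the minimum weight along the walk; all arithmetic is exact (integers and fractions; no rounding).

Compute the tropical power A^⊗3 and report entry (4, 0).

A^⊗2:
  [72, 94, 95, 90, 73]
  [49, 70, 70, 70, 70]
  [90, 94, 97, 90, 73]
  [81, 72, 92, 81, 69]
  [70, 70, 52, 70, 79]
A^⊗3:
  [90, 94, 95, 90, 73]
  [70, 70, 70, 70, 70]
  [90, 94, 97, 90, 73]
  [81, 92, 92, 90, 73]
  [70, 70, 70, 70, 79]
Key observation: the optimum is the walk 4->3->3->0, with weight 70 min 81 min 92 = 70.
Optimal value attained by: walk 4->3->3->0.
Answer: (A^⊗3)[4][0] = 70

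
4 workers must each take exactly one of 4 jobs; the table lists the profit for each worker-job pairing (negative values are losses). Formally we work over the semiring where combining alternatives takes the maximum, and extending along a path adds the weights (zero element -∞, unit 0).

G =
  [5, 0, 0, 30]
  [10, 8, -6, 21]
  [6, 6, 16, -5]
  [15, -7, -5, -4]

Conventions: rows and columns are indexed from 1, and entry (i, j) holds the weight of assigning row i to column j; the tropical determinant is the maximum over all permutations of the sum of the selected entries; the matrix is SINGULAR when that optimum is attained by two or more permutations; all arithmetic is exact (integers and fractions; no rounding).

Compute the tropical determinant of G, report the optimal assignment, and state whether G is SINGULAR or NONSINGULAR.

σ = (1, 2, 3, 4): 5 + 8 + 16 + (-4) = 25
σ = (1, 2, 4, 3): 5 + 8 + (-5) + (-5) = 3
σ = (1, 3, 2, 4): 5 + (-6) + 6 + (-4) = 1
σ = (1, 3, 4, 2): 5 + (-6) + (-5) + (-7) = -13
σ = (1, 4, 2, 3): 5 + 21 + 6 + (-5) = 27
σ = (1, 4, 3, 2): 5 + 21 + 16 + (-7) = 35
σ = (2, 1, 3, 4): 0 + 10 + 16 + (-4) = 22
σ = (2, 1, 4, 3): 0 + 10 + (-5) + (-5) = 0
σ = (2, 3, 1, 4): 0 + (-6) + 6 + (-4) = -4
σ = (2, 3, 4, 1): 0 + (-6) + (-5) + 15 = 4
σ = (2, 4, 1, 3): 0 + 21 + 6 + (-5) = 22
σ = (2, 4, 3, 1): 0 + 21 + 16 + 15 = 52
σ = (3, 1, 2, 4): 0 + 10 + 6 + (-4) = 12
σ = (3, 1, 4, 2): 0 + 10 + (-5) + (-7) = -2
σ = (3, 2, 1, 4): 0 + 8 + 6 + (-4) = 10
σ = (3, 2, 4, 1): 0 + 8 + (-5) + 15 = 18
σ = (3, 4, 1, 2): 0 + 21 + 6 + (-7) = 20
σ = (3, 4, 2, 1): 0 + 21 + 6 + 15 = 42
σ = (4, 1, 2, 3): 30 + 10 + 6 + (-5) = 41
σ = (4, 1, 3, 2): 30 + 10 + 16 + (-7) = 49
σ = (4, 2, 1, 3): 30 + 8 + 6 + (-5) = 39
σ = (4, 2, 3, 1): 30 + 8 + 16 + 15 = 69
σ = (4, 3, 1, 2): 30 + (-6) + 6 + (-7) = 23
σ = (4, 3, 2, 1): 30 + (-6) + 6 + 15 = 45
Optimal value attained by: σ = (4, 2, 3, 1).
Answer: det⊕(G) = 69; verdict: NONSINGULAR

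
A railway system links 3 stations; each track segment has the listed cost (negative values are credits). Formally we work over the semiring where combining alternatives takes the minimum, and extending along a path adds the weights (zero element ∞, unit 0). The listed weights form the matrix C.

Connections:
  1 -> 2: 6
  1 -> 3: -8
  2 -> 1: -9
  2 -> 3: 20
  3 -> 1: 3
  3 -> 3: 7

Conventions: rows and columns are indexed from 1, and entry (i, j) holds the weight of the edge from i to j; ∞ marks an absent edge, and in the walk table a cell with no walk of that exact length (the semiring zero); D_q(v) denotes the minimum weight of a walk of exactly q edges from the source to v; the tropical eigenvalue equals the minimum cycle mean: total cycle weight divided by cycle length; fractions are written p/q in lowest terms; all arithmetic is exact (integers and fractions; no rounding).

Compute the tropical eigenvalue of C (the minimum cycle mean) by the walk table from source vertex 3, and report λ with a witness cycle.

q=0: [∞, ∞, 0]
q=1: [3, ∞, 7]
q=2: [10, 9, -5]
q=3: [-2, 16, 2]
Optimal cycle mean attained by: cycle 1->3->1, total (-8) + 3, length 2.
Answer: λ = -5/2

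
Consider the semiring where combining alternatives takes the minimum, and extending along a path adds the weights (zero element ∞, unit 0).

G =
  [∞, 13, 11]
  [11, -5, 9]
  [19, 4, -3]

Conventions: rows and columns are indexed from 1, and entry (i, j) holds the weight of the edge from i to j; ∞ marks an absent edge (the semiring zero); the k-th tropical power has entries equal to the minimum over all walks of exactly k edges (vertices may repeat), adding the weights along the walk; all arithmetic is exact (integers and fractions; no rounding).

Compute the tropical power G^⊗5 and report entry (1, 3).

G^⊗2:
  [24, 8, 8]
  [6, -10, 4]
  [15, -1, -6]
G^⊗3:
  [19, 3, 5]
  [1, -15, -1]
  [10, -6, -9]
G^⊗4:
  [14, -2, 2]
  [-4, -20, -6]
  [5, -11, -12]
G^⊗5:
  [9, -7, -1]
  [-9, -25, -11]
  [0, -16, -15]
Key observation: the optimum is the walk 1->3->3->3->3->3, with weight 11 + (-3) + (-3) + (-3) + (-3) = -1.
Optimal value attained by: walk 1->3->3->3->3->3.
Answer: (G^⊗5)[1][3] = -1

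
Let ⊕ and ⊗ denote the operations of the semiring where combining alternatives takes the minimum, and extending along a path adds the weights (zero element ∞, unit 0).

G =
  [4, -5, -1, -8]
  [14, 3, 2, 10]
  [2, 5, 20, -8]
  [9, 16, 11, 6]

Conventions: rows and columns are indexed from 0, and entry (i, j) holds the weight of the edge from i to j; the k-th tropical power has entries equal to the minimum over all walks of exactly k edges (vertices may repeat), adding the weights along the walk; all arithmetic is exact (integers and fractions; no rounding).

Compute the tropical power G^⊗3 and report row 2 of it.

G^⊗2:
  [1, -2, -3, -9]
  [4, 6, 5, -6]
  [1, -3, 1, -6]
  [13, 4, 8, 1]
G^⊗3:
  [-1, -4, 0, -11]
  [3, -1, 3, -4]
  [3, -4, -1, -7]
  [10, 7, 6, 0]
Answer: row 2 of G^⊗3 = [3, -4, -1, -7]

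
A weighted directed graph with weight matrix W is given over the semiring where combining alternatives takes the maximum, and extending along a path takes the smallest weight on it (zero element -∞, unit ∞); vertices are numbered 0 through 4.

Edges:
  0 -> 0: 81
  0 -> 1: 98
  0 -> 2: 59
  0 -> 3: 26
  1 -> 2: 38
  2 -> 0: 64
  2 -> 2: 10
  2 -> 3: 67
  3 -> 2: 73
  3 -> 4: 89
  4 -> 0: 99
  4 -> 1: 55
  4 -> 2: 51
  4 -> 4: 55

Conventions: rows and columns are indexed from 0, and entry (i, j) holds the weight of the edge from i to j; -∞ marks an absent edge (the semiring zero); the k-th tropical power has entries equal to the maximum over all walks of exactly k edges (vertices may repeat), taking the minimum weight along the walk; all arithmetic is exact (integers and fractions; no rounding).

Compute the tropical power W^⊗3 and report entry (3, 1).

W^⊗2:
  [81, 81, 59, 59, 26]
  [38, -∞, 10, 38, -∞]
  [64, 64, 67, 26, 67]
  [89, 55, 51, 67, 55]
  [81, 98, 59, 51, 55]
W^⊗3:
  [81, 81, 59, 59, 59]
  [38, 38, 38, 26, 38]
  [67, 64, 59, 67, 55]
  [81, 89, 67, 51, 67]
  [81, 81, 59, 59, 55]
Key observation: the optimum is the walk 3->4->0->1, with weight 89 min 99 min 98 = 89.
Optimal value attained by: walk 3->4->0->1.
Answer: (W^⊗3)[3][1] = 89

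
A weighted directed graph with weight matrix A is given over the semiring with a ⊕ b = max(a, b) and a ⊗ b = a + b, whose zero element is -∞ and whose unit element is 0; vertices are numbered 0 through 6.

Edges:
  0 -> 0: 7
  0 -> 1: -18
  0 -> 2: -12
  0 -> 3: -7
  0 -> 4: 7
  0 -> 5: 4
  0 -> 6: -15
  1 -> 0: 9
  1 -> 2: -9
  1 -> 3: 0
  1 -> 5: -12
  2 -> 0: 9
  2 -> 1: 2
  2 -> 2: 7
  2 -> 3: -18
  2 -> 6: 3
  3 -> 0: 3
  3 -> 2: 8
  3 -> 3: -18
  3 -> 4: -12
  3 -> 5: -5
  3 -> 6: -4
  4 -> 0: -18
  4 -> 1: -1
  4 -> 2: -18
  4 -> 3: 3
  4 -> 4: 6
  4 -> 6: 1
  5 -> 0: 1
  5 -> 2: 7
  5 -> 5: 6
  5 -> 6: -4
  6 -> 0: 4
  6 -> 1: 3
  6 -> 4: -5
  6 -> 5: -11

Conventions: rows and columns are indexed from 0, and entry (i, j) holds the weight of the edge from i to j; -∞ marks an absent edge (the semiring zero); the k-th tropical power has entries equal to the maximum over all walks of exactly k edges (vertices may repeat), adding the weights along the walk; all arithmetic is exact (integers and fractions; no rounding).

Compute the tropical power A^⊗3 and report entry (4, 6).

A^⊗2:
  [14, 6, 11, 10, 14, 11, 8]
  [16, -7, 8, 2, 16, 13, -4]
  [16, 9, 14, 2, 16, 13, 10]
  [17, 10, 15, -4, 10, 7, 11]
  [8, 5, 11, 9, 12, -2, 7]
  [16, 9, 14, -6, 8, 12, 10]
  [12, -6, -4, 3, 11, 8, -4]
A^⊗3:
  [21, 13, 18, 17, 21, 18, 15]
  [23, 15, 20, 19, 23, 20, 17]
  [23, 16, 21, 19, 23, 20, 17]
  [24, 17, 22, 13, 24, 21, 18]
  [20, 13, 18, 15, 18, 12, 14]
  [23, 16, 21, 11, 23, 20, 17]
  [19, 10, 15, 14, 19, 16, 12]
Key observation: the optimum is the walk 4->3->2->6, with weight 3 + 8 + 3 = 14.
Optimal value attained by: walk 4->3->2->6.
Answer: (A^⊗3)[4][6] = 14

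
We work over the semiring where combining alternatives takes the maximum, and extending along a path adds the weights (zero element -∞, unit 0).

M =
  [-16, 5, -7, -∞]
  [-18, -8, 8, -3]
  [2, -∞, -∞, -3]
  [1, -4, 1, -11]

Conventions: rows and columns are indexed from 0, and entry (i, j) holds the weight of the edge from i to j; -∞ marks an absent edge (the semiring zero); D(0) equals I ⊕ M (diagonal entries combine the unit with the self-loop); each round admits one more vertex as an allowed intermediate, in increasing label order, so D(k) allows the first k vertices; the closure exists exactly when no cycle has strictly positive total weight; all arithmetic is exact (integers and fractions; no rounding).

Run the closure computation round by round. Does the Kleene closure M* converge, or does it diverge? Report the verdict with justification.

D(0):
  [0, 5, -7, -∞]
  [-18, 0, 8, -3]
  [2, -∞, 0, -3]
  [1, -4, 1, 0]
D(1):
  [0, 5, -7, -∞]
  [-18, 0, 8, -3]
  [2, 7, 0, -3]
  [1, 6, 1, 0]
Detection: at round 2, diagonal entry (2, 2) turns strictly positive.
Key observation: the cycle 2->0->1->2 has total weight 2 + 5 + 8, which is strictly positive.
Answer: DIVERGES — positive cycle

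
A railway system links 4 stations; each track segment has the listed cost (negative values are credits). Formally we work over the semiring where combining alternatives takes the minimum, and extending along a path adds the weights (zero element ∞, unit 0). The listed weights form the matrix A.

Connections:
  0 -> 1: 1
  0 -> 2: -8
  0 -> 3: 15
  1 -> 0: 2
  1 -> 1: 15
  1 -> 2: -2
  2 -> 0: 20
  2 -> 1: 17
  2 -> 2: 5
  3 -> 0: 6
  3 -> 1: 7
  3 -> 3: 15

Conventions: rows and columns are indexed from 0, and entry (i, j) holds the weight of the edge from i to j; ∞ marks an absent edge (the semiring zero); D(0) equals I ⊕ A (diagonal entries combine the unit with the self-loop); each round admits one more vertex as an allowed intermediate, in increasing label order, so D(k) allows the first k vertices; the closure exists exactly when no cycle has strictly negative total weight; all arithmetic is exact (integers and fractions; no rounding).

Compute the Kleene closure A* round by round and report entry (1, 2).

D(0):
  [0, 1, -8, 15]
  [2, 0, -2, ∞]
  [20, 17, 0, ∞]
  [6, 7, ∞, 0]
D(1):
  [0, 1, -8, 15]
  [2, 0, -6, 17]
  [20, 17, 0, 35]
  [6, 7, -2, 0]
D(2):
  [0, 1, -8, 15]
  [2, 0, -6, 17]
  [19, 17, 0, 34]
  [6, 7, -2, 0]
D(3):
  [0, 1, -8, 15]
  [2, 0, -6, 17]
  [19, 17, 0, 34]
  [6, 7, -2, 0]
D(4):
  [0, 1, -8, 15]
  [2, 0, -6, 17]
  [19, 17, 0, 34]
  [6, 7, -2, 0]
Answer: A*[1][2] = -6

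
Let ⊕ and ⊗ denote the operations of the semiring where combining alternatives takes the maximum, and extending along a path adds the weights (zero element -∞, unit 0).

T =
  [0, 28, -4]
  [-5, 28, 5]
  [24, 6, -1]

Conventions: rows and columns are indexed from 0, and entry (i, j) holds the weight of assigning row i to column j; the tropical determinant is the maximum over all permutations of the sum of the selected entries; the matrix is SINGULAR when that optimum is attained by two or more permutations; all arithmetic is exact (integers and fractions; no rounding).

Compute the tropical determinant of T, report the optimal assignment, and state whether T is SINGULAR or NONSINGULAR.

σ = (0, 1, 2): 0 + 28 + (-1) = 27
σ = (0, 2, 1): 0 + 5 + 6 = 11
σ = (1, 0, 2): 28 + (-5) + (-1) = 22
σ = (1, 2, 0): 28 + 5 + 24 = 57
σ = (2, 0, 1): (-4) + (-5) + 6 = -3
σ = (2, 1, 0): (-4) + 28 + 24 = 48
Optimal value attained by: σ = (1, 2, 0).
Answer: det⊕(T) = 57; verdict: NONSINGULAR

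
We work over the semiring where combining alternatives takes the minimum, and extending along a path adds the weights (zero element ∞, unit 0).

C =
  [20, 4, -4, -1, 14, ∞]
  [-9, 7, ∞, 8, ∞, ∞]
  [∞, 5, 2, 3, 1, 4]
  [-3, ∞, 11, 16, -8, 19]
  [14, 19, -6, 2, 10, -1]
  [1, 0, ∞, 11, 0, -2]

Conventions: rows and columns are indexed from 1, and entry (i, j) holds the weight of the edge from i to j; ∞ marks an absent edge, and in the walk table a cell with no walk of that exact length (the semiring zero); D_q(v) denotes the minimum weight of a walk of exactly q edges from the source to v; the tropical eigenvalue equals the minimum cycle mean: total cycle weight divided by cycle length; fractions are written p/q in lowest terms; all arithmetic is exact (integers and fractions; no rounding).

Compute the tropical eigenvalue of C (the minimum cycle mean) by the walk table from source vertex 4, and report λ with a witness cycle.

q=0: [∞, ∞, ∞, 0, ∞, ∞]
q=1: [-3, ∞, 11, 16, -8, 19]
q=2: [6, 1, -14, -6, 2, -9]
q=3: [-9, -9, -12, -11, -14, -11]
q=4: [-18, -11, -20, -12, -19, -15]
q=5: [-20, -15, -25, -19, -20, -20]
q=6: [-24, -20, -26, -22, -27, -22]
Optimal cycle mean attained by: cycle 1->4->5->3->2->1, total (-1) + (-8) + (-6) + 5 + (-9), length 5.
Answer: λ = -19/5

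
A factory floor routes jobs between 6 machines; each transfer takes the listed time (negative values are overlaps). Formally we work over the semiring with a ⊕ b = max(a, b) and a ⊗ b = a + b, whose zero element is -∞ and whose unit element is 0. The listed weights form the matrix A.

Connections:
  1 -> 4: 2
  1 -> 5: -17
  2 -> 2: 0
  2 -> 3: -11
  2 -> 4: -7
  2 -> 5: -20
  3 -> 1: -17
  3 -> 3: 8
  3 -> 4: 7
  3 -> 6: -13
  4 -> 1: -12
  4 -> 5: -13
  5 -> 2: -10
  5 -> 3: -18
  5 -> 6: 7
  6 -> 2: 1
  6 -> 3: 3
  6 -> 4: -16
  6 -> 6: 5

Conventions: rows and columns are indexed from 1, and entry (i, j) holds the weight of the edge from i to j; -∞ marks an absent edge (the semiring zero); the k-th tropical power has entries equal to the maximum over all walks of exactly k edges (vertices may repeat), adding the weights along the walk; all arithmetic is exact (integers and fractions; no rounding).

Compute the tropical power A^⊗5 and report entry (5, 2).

A^⊗2:
  [-10, -27, -35, -∞, -11, -10]
  [-19, 0, -3, -4, -20, -13]
  [-5, -12, 16, 15, -6, -5]
  [-∞, -23, -31, -10, -29, -6]
  [-35, 8, 10, -9, -30, 12]
  [-14, 6, 11, 10, -19, 10]
A^⊗3:
  [-52, -9, -7, -8, -27, -4]
  [-16, 0, 5, 4, -17, -8]
  [3, -4, 24, 23, 2, 3]
  [-22, -5, -3, -22, -23, -1]
  [-7, 13, 18, 17, -12, 17]
  [-2, 11, 19, 18, -3, 15]
A^⊗4:
  [-20, -3, 1, 0, -21, 1]
  [-8, 0, 13, 12, -9, -3]
  [11, 4, 32, 31, 10, 11]
  [-20, 0, 5, 4, -25, 4]
  [5, 18, 26, 25, 4, 22]
  [6, 16, 27, 26, 5, 20]
A^⊗5:
  [-12, 2, 9, 8, -13, 6]
  [0, 0, 21, 20, -1, 2]
  [19, 12, 40, 39, 18, 19]
  [-8, 5, 13, 12, -9, 9]
  [13, 23, 34, 33, 12, 27]
  [14, 21, 35, 34, 13, 25]
Key observation: the optimum is the walk 5->6->6->6->6->2, with weight 7 + 5 + 5 + 5 + 1 = 23.
Optimal value attained by: walk 5->6->6->6->6->2.
Answer: (A^⊗5)[5][2] = 23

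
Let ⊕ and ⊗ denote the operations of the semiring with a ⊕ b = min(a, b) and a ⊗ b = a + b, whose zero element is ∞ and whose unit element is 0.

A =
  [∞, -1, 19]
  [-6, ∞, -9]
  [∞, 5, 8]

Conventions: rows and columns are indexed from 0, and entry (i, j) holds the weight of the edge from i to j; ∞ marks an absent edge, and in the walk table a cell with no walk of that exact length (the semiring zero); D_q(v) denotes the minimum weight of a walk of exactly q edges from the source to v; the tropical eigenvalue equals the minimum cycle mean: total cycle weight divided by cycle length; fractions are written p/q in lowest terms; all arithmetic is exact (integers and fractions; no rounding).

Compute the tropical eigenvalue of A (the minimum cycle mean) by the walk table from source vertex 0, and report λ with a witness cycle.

q=0: [0, ∞, ∞]
q=1: [∞, -1, 19]
q=2: [-7, 24, -10]
q=3: [18, -8, -2]
Optimal cycle mean attained by: cycle 0->1->0, total (-1) + (-6), length 2.
Answer: λ = -7/2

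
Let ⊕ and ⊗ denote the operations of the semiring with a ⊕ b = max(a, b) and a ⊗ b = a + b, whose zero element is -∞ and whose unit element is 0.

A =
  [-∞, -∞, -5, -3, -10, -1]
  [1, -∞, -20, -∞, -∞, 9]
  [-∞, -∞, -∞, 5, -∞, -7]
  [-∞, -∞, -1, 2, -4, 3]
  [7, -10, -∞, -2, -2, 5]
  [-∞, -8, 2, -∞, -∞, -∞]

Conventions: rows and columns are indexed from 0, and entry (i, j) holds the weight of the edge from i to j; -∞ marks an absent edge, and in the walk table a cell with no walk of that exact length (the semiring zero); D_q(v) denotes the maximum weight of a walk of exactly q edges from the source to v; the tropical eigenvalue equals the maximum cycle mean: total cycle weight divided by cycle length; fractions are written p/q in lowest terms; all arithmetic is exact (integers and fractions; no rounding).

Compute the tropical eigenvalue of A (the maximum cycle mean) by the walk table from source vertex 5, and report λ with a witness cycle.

q=0: [-∞, -∞, -∞, -∞, -∞, 0]
q=1: [-∞, -8, 2, -∞, -∞, -∞]
q=2: [-7, -∞, -28, 7, -∞, 1]
q=3: [-∞, -7, 6, 9, 3, 10]
q=4: [10, 2, 12, 11, 5, 12]
q=5: [12, 4, 14, 17, 7, 14]
q=6: [14, 6, 16, 19, 13, 20]
Optimal cycle mean attained by: cycle 2->3->5->2, total 5 + 3 + 2, length 3.
Answer: λ = 10/3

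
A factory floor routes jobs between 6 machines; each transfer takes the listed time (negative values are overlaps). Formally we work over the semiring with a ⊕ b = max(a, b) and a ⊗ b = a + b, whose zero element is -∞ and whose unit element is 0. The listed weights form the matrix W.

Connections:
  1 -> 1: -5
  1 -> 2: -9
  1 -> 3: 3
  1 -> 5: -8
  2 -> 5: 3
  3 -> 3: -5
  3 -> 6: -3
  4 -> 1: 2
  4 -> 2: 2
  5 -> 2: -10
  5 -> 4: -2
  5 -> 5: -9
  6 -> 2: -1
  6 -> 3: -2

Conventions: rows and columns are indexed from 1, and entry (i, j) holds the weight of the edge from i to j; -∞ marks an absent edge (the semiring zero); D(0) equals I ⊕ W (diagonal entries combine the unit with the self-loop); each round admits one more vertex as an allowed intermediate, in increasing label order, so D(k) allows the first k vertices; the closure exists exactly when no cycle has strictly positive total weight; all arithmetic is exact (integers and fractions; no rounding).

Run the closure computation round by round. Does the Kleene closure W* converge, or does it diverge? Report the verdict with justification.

D(0):
  [0, -9, 3, -∞, -8, -∞]
  [-∞, 0, -∞, -∞, 3, -∞]
  [-∞, -∞, 0, -∞, -∞, -3]
  [2, 2, -∞, 0, -∞, -∞]
  [-∞, -10, -∞, -2, 0, -∞]
  [-∞, -1, -2, -∞, -∞, 0]
D(1):
  [0, -9, 3, -∞, -8, -∞]
  [-∞, 0, -∞, -∞, 3, -∞]
  [-∞, -∞, 0, -∞, -∞, -3]
  [2, 2, 5, 0, -6, -∞]
  [-∞, -10, -∞, -2, 0, -∞]
  [-∞, -1, -2, -∞, -∞, 0]
D(2):
  [0, -9, 3, -∞, -6, -∞]
  [-∞, 0, -∞, -∞, 3, -∞]
  [-∞, -∞, 0, -∞, -∞, -3]
  [2, 2, 5, 0, 5, -∞]
  [-∞, -10, -∞, -2, 0, -∞]
  [-∞, -1, -2, -∞, 2, 0]
D(3):
  [0, -9, 3, -∞, -6, 0]
  [-∞, 0, -∞, -∞, 3, -∞]
  [-∞, -∞, 0, -∞, -∞, -3]
  [2, 2, 5, 0, 5, 2]
  [-∞, -10, -∞, -2, 0, -∞]
  [-∞, -1, -2, -∞, 2, 0]
Detection: at round 4, diagonal entry (5, 5) turns strictly positive.
Key observation: the cycle 5->4->2->5 has total weight (-2) + 2 + 3, which is strictly positive.
Answer: DIVERGES — positive cycle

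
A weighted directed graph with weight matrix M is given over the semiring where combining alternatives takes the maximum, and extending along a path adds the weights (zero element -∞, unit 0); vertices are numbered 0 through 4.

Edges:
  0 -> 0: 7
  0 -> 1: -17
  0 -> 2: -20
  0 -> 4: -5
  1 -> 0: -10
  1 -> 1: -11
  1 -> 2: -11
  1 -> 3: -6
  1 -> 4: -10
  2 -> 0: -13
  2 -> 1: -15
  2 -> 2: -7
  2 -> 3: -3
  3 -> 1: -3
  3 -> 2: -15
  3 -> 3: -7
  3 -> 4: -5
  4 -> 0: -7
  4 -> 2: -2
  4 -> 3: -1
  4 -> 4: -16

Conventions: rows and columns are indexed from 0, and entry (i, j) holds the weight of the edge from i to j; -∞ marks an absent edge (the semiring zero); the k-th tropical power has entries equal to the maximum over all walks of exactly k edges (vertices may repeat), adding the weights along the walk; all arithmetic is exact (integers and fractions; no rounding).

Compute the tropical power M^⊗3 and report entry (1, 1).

M^⊗2:
  [14, -10, -7, -6, 2]
  [-3, -9, -12, -11, -11]
  [-6, -6, -14, -10, -8]
  [-12, -10, -7, -6, -12]
  [0, -4, -9, -5, -6]
M^⊗3:
  [21, -3, 0, 1, 9]
  [4, -14, -13, -12, -8]
  [1, -13, -10, -9, -11]
  [-5, -9, -14, -10, -11]
  [7, -8, -8, -7, -5]
Key observation: the optimum is the walk 1->4->3->1, with weight (-10) + (-1) + (-3) = -14.
Optimal value attained by: walk 1->4->3->1.
Answer: (M^⊗3)[1][1] = -14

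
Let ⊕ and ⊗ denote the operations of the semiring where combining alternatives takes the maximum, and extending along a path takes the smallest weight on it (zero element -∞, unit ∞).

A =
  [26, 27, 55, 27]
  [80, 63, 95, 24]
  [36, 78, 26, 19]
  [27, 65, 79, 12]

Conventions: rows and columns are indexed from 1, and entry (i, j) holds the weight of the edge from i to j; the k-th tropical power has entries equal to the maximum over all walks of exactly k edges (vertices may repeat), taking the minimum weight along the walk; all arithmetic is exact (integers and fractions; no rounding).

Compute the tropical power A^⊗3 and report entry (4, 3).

A^⊗2:
  [36, 55, 27, 26]
  [63, 78, 63, 27]
  [78, 63, 78, 27]
  [65, 78, 65, 27]
A^⊗3:
  [55, 55, 55, 27]
  [78, 63, 78, 27]
  [63, 78, 63, 27]
  [78, 65, 78, 27]
Key observation: the optimum is the walk 4->3->2->3, with weight 79 min 78 min 95 = 78.
Optimal value attained by: walk 4->3->2->3.
Answer: (A^⊗3)[4][3] = 78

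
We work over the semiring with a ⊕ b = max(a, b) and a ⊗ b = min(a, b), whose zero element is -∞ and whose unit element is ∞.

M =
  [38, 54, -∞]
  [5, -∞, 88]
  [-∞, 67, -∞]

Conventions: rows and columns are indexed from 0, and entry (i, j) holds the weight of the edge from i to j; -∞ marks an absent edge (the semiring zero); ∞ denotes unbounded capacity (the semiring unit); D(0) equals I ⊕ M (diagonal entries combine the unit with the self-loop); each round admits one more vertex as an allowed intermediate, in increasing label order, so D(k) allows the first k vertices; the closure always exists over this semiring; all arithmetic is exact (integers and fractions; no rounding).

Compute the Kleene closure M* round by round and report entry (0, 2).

D(0):
  [∞, 54, -∞]
  [5, ∞, 88]
  [-∞, 67, ∞]
D(1):
  [∞, 54, -∞]
  [5, ∞, 88]
  [-∞, 67, ∞]
D(2):
  [∞, 54, 54]
  [5, ∞, 88]
  [5, 67, ∞]
D(3):
  [∞, 54, 54]
  [5, ∞, 88]
  [5, 67, ∞]
Answer: M*[0][2] = 54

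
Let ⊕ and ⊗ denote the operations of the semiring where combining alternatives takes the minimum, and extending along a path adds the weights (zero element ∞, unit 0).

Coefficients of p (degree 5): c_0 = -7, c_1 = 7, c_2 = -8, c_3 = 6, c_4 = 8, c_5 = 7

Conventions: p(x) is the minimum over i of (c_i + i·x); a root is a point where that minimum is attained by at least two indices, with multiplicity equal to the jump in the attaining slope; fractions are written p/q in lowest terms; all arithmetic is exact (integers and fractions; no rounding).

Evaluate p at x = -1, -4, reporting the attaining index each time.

p(-1) = min(-7+0·(-1)=-7, 7+1·(-1)=6, -8+2·(-1)=-10, 6+3·(-1)=3, 8+4·(-1)=4, 7+5·(-1)=2) = -10 (attained by i=2)
p(-4) = min(-7+0·(-4)=-7, 7+1·(-4)=3, -8+2·(-4)=-16, 6+3·(-4)=-6, 8+4·(-4)=-8, 7+5·(-4)=-13) = -16 (attained by i=2)
Answer: p(-1) = -10; p(-4) = -16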